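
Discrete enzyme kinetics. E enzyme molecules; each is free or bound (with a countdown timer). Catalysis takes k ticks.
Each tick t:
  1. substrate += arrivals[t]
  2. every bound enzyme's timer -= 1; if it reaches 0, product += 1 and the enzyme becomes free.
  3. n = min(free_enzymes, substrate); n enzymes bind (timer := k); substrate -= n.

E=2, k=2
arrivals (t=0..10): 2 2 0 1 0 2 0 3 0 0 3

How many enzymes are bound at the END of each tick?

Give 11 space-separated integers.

t=0: arr=2 -> substrate=0 bound=2 product=0
t=1: arr=2 -> substrate=2 bound=2 product=0
t=2: arr=0 -> substrate=0 bound=2 product=2
t=3: arr=1 -> substrate=1 bound=2 product=2
t=4: arr=0 -> substrate=0 bound=1 product=4
t=5: arr=2 -> substrate=1 bound=2 product=4
t=6: arr=0 -> substrate=0 bound=2 product=5
t=7: arr=3 -> substrate=2 bound=2 product=6
t=8: arr=0 -> substrate=1 bound=2 product=7
t=9: arr=0 -> substrate=0 bound=2 product=8
t=10: arr=3 -> substrate=2 bound=2 product=9

Answer: 2 2 2 2 1 2 2 2 2 2 2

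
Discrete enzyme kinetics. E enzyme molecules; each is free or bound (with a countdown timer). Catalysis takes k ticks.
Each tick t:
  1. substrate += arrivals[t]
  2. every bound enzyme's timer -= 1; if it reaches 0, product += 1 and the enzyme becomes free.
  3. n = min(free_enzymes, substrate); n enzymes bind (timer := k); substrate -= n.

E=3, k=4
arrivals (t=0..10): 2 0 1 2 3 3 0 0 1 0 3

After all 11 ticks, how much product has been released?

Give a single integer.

t=0: arr=2 -> substrate=0 bound=2 product=0
t=1: arr=0 -> substrate=0 bound=2 product=0
t=2: arr=1 -> substrate=0 bound=3 product=0
t=3: arr=2 -> substrate=2 bound=3 product=0
t=4: arr=3 -> substrate=3 bound=3 product=2
t=5: arr=3 -> substrate=6 bound=3 product=2
t=6: arr=0 -> substrate=5 bound=3 product=3
t=7: arr=0 -> substrate=5 bound=3 product=3
t=8: arr=1 -> substrate=4 bound=3 product=5
t=9: arr=0 -> substrate=4 bound=3 product=5
t=10: arr=3 -> substrate=6 bound=3 product=6

Answer: 6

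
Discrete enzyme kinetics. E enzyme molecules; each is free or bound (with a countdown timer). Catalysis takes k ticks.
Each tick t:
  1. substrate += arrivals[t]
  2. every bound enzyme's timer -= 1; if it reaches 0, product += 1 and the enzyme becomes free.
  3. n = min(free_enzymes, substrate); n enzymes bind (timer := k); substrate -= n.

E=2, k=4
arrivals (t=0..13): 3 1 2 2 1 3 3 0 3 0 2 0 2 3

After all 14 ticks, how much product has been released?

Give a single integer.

t=0: arr=3 -> substrate=1 bound=2 product=0
t=1: arr=1 -> substrate=2 bound=2 product=0
t=2: arr=2 -> substrate=4 bound=2 product=0
t=3: arr=2 -> substrate=6 bound=2 product=0
t=4: arr=1 -> substrate=5 bound=2 product=2
t=5: arr=3 -> substrate=8 bound=2 product=2
t=6: arr=3 -> substrate=11 bound=2 product=2
t=7: arr=0 -> substrate=11 bound=2 product=2
t=8: arr=3 -> substrate=12 bound=2 product=4
t=9: arr=0 -> substrate=12 bound=2 product=4
t=10: arr=2 -> substrate=14 bound=2 product=4
t=11: arr=0 -> substrate=14 bound=2 product=4
t=12: arr=2 -> substrate=14 bound=2 product=6
t=13: arr=3 -> substrate=17 bound=2 product=6

Answer: 6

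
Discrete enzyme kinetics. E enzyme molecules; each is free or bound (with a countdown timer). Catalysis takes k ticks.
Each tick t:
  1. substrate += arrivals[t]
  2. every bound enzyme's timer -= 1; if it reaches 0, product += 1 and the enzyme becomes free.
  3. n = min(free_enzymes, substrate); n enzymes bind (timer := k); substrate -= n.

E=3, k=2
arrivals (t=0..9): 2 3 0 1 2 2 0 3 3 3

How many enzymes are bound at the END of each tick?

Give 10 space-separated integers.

t=0: arr=2 -> substrate=0 bound=2 product=0
t=1: arr=3 -> substrate=2 bound=3 product=0
t=2: arr=0 -> substrate=0 bound=3 product=2
t=3: arr=1 -> substrate=0 bound=3 product=3
t=4: arr=2 -> substrate=0 bound=3 product=5
t=5: arr=2 -> substrate=1 bound=3 product=6
t=6: arr=0 -> substrate=0 bound=2 product=8
t=7: arr=3 -> substrate=1 bound=3 product=9
t=8: arr=3 -> substrate=3 bound=3 product=10
t=9: arr=3 -> substrate=4 bound=3 product=12

Answer: 2 3 3 3 3 3 2 3 3 3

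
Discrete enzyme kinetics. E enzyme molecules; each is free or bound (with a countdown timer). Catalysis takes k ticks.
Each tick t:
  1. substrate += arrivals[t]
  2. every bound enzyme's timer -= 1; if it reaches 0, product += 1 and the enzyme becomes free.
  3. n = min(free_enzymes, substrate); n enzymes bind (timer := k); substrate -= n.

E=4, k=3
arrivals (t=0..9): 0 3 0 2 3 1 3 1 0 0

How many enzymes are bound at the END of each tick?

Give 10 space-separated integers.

t=0: arr=0 -> substrate=0 bound=0 product=0
t=1: arr=3 -> substrate=0 bound=3 product=0
t=2: arr=0 -> substrate=0 bound=3 product=0
t=3: arr=2 -> substrate=1 bound=4 product=0
t=4: arr=3 -> substrate=1 bound=4 product=3
t=5: arr=1 -> substrate=2 bound=4 product=3
t=6: arr=3 -> substrate=4 bound=4 product=4
t=7: arr=1 -> substrate=2 bound=4 product=7
t=8: arr=0 -> substrate=2 bound=4 product=7
t=9: arr=0 -> substrate=1 bound=4 product=8

Answer: 0 3 3 4 4 4 4 4 4 4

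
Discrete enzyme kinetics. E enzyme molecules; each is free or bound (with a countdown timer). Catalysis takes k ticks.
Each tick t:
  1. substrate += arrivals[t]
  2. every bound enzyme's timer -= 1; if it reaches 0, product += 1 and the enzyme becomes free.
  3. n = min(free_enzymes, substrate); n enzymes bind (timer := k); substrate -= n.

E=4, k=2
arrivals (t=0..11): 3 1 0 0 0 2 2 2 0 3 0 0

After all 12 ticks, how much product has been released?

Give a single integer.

t=0: arr=3 -> substrate=0 bound=3 product=0
t=1: arr=1 -> substrate=0 bound=4 product=0
t=2: arr=0 -> substrate=0 bound=1 product=3
t=3: arr=0 -> substrate=0 bound=0 product=4
t=4: arr=0 -> substrate=0 bound=0 product=4
t=5: arr=2 -> substrate=0 bound=2 product=4
t=6: arr=2 -> substrate=0 bound=4 product=4
t=7: arr=2 -> substrate=0 bound=4 product=6
t=8: arr=0 -> substrate=0 bound=2 product=8
t=9: arr=3 -> substrate=0 bound=3 product=10
t=10: arr=0 -> substrate=0 bound=3 product=10
t=11: arr=0 -> substrate=0 bound=0 product=13

Answer: 13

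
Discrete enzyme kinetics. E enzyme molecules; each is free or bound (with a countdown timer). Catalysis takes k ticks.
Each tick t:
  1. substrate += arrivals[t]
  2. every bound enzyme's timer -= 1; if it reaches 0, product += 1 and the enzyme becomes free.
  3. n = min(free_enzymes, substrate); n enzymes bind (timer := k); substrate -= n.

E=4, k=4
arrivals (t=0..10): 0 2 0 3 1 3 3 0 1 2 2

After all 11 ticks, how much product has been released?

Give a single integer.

t=0: arr=0 -> substrate=0 bound=0 product=0
t=1: arr=2 -> substrate=0 bound=2 product=0
t=2: arr=0 -> substrate=0 bound=2 product=0
t=3: arr=3 -> substrate=1 bound=4 product=0
t=4: arr=1 -> substrate=2 bound=4 product=0
t=5: arr=3 -> substrate=3 bound=4 product=2
t=6: arr=3 -> substrate=6 bound=4 product=2
t=7: arr=0 -> substrate=4 bound=4 product=4
t=8: arr=1 -> substrate=5 bound=4 product=4
t=9: arr=2 -> substrate=5 bound=4 product=6
t=10: arr=2 -> substrate=7 bound=4 product=6

Answer: 6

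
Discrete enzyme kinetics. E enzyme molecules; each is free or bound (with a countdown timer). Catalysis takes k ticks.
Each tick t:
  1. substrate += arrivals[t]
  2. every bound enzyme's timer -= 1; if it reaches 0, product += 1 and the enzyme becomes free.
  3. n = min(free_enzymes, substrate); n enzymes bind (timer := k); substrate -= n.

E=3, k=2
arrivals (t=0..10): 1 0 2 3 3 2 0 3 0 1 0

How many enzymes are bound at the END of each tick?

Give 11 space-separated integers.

Answer: 1 1 2 3 3 3 3 3 3 3 3

Derivation:
t=0: arr=1 -> substrate=0 bound=1 product=0
t=1: arr=0 -> substrate=0 bound=1 product=0
t=2: arr=2 -> substrate=0 bound=2 product=1
t=3: arr=3 -> substrate=2 bound=3 product=1
t=4: arr=3 -> substrate=3 bound=3 product=3
t=5: arr=2 -> substrate=4 bound=3 product=4
t=6: arr=0 -> substrate=2 bound=3 product=6
t=7: arr=3 -> substrate=4 bound=3 product=7
t=8: arr=0 -> substrate=2 bound=3 product=9
t=9: arr=1 -> substrate=2 bound=3 product=10
t=10: arr=0 -> substrate=0 bound=3 product=12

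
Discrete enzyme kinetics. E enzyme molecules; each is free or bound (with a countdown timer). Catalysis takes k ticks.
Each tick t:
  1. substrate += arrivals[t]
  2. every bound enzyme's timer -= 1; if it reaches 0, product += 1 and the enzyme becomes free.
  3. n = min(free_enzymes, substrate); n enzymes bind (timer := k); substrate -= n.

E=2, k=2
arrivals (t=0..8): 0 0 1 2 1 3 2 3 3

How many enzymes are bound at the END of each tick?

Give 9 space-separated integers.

t=0: arr=0 -> substrate=0 bound=0 product=0
t=1: arr=0 -> substrate=0 bound=0 product=0
t=2: arr=1 -> substrate=0 bound=1 product=0
t=3: arr=2 -> substrate=1 bound=2 product=0
t=4: arr=1 -> substrate=1 bound=2 product=1
t=5: arr=3 -> substrate=3 bound=2 product=2
t=6: arr=2 -> substrate=4 bound=2 product=3
t=7: arr=3 -> substrate=6 bound=2 product=4
t=8: arr=3 -> substrate=8 bound=2 product=5

Answer: 0 0 1 2 2 2 2 2 2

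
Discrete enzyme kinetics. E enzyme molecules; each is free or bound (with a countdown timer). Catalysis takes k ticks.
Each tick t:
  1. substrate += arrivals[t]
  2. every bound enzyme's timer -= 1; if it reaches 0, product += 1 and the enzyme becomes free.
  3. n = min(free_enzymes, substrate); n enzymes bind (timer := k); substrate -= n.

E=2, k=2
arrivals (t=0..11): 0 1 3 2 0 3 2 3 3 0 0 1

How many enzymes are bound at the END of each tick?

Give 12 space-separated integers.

t=0: arr=0 -> substrate=0 bound=0 product=0
t=1: arr=1 -> substrate=0 bound=1 product=0
t=2: arr=3 -> substrate=2 bound=2 product=0
t=3: arr=2 -> substrate=3 bound=2 product=1
t=4: arr=0 -> substrate=2 bound=2 product=2
t=5: arr=3 -> substrate=4 bound=2 product=3
t=6: arr=2 -> substrate=5 bound=2 product=4
t=7: arr=3 -> substrate=7 bound=2 product=5
t=8: arr=3 -> substrate=9 bound=2 product=6
t=9: arr=0 -> substrate=8 bound=2 product=7
t=10: arr=0 -> substrate=7 bound=2 product=8
t=11: arr=1 -> substrate=7 bound=2 product=9

Answer: 0 1 2 2 2 2 2 2 2 2 2 2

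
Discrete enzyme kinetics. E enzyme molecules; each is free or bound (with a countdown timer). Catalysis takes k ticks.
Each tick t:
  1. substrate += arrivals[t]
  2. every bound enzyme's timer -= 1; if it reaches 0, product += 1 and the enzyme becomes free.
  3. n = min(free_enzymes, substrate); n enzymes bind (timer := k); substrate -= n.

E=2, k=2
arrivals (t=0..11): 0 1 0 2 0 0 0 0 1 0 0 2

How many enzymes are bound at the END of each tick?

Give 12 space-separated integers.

Answer: 0 1 1 2 2 0 0 0 1 1 0 2

Derivation:
t=0: arr=0 -> substrate=0 bound=0 product=0
t=1: arr=1 -> substrate=0 bound=1 product=0
t=2: arr=0 -> substrate=0 bound=1 product=0
t=3: arr=2 -> substrate=0 bound=2 product=1
t=4: arr=0 -> substrate=0 bound=2 product=1
t=5: arr=0 -> substrate=0 bound=0 product=3
t=6: arr=0 -> substrate=0 bound=0 product=3
t=7: arr=0 -> substrate=0 bound=0 product=3
t=8: arr=1 -> substrate=0 bound=1 product=3
t=9: arr=0 -> substrate=0 bound=1 product=3
t=10: arr=0 -> substrate=0 bound=0 product=4
t=11: arr=2 -> substrate=0 bound=2 product=4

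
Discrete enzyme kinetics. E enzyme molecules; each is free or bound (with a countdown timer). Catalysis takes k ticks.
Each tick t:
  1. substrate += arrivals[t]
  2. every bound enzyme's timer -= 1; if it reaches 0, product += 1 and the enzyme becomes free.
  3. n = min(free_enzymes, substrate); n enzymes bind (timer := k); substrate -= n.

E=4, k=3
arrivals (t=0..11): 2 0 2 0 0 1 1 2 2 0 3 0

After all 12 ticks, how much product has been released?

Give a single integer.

Answer: 9

Derivation:
t=0: arr=2 -> substrate=0 bound=2 product=0
t=1: arr=0 -> substrate=0 bound=2 product=0
t=2: arr=2 -> substrate=0 bound=4 product=0
t=3: arr=0 -> substrate=0 bound=2 product=2
t=4: arr=0 -> substrate=0 bound=2 product=2
t=5: arr=1 -> substrate=0 bound=1 product=4
t=6: arr=1 -> substrate=0 bound=2 product=4
t=7: arr=2 -> substrate=0 bound=4 product=4
t=8: arr=2 -> substrate=1 bound=4 product=5
t=9: arr=0 -> substrate=0 bound=4 product=6
t=10: arr=3 -> substrate=1 bound=4 product=8
t=11: arr=0 -> substrate=0 bound=4 product=9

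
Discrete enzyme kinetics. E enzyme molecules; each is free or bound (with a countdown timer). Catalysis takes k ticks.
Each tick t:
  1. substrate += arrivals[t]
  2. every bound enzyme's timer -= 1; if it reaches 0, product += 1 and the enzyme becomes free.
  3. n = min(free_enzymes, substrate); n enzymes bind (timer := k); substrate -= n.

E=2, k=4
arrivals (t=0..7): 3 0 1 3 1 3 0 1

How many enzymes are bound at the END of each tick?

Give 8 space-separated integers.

t=0: arr=3 -> substrate=1 bound=2 product=0
t=1: arr=0 -> substrate=1 bound=2 product=0
t=2: arr=1 -> substrate=2 bound=2 product=0
t=3: arr=3 -> substrate=5 bound=2 product=0
t=4: arr=1 -> substrate=4 bound=2 product=2
t=5: arr=3 -> substrate=7 bound=2 product=2
t=6: arr=0 -> substrate=7 bound=2 product=2
t=7: arr=1 -> substrate=8 bound=2 product=2

Answer: 2 2 2 2 2 2 2 2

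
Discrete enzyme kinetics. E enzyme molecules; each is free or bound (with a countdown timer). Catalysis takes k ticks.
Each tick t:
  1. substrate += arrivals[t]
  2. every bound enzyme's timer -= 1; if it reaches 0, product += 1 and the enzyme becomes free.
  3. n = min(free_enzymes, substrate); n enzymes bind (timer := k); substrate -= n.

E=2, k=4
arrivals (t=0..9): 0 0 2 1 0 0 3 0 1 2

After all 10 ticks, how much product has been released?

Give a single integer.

Answer: 2

Derivation:
t=0: arr=0 -> substrate=0 bound=0 product=0
t=1: arr=0 -> substrate=0 bound=0 product=0
t=2: arr=2 -> substrate=0 bound=2 product=0
t=3: arr=1 -> substrate=1 bound=2 product=0
t=4: arr=0 -> substrate=1 bound=2 product=0
t=5: arr=0 -> substrate=1 bound=2 product=0
t=6: arr=3 -> substrate=2 bound=2 product=2
t=7: arr=0 -> substrate=2 bound=2 product=2
t=8: arr=1 -> substrate=3 bound=2 product=2
t=9: arr=2 -> substrate=5 bound=2 product=2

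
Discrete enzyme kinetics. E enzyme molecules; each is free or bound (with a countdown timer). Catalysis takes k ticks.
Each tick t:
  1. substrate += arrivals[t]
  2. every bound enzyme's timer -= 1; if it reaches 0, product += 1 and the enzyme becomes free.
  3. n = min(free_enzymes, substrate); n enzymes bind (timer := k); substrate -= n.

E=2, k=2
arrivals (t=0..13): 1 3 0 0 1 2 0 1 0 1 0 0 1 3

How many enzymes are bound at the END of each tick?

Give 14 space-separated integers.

Answer: 1 2 2 2 2 2 2 2 1 1 1 0 1 2

Derivation:
t=0: arr=1 -> substrate=0 bound=1 product=0
t=1: arr=3 -> substrate=2 bound=2 product=0
t=2: arr=0 -> substrate=1 bound=2 product=1
t=3: arr=0 -> substrate=0 bound=2 product=2
t=4: arr=1 -> substrate=0 bound=2 product=3
t=5: arr=2 -> substrate=1 bound=2 product=4
t=6: arr=0 -> substrate=0 bound=2 product=5
t=7: arr=1 -> substrate=0 bound=2 product=6
t=8: arr=0 -> substrate=0 bound=1 product=7
t=9: arr=1 -> substrate=0 bound=1 product=8
t=10: arr=0 -> substrate=0 bound=1 product=8
t=11: arr=0 -> substrate=0 bound=0 product=9
t=12: arr=1 -> substrate=0 bound=1 product=9
t=13: arr=3 -> substrate=2 bound=2 product=9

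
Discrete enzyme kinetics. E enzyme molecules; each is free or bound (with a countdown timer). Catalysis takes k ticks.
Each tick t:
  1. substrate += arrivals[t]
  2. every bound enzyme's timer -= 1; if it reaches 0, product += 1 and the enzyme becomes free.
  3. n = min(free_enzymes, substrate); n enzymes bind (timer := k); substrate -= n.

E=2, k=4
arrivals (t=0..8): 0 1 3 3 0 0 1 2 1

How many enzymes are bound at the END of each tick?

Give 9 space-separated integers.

Answer: 0 1 2 2 2 2 2 2 2

Derivation:
t=0: arr=0 -> substrate=0 bound=0 product=0
t=1: arr=1 -> substrate=0 bound=1 product=0
t=2: arr=3 -> substrate=2 bound=2 product=0
t=3: arr=3 -> substrate=5 bound=2 product=0
t=4: arr=0 -> substrate=5 bound=2 product=0
t=5: arr=0 -> substrate=4 bound=2 product=1
t=6: arr=1 -> substrate=4 bound=2 product=2
t=7: arr=2 -> substrate=6 bound=2 product=2
t=8: arr=1 -> substrate=7 bound=2 product=2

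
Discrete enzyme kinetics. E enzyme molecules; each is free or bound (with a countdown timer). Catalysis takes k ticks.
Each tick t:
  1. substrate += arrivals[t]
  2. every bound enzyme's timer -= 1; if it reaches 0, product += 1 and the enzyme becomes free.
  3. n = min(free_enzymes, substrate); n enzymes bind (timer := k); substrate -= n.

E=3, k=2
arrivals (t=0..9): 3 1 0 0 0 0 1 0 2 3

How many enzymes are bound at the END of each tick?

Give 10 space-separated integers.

t=0: arr=3 -> substrate=0 bound=3 product=0
t=1: arr=1 -> substrate=1 bound=3 product=0
t=2: arr=0 -> substrate=0 bound=1 product=3
t=3: arr=0 -> substrate=0 bound=1 product=3
t=4: arr=0 -> substrate=0 bound=0 product=4
t=5: arr=0 -> substrate=0 bound=0 product=4
t=6: arr=1 -> substrate=0 bound=1 product=4
t=7: arr=0 -> substrate=0 bound=1 product=4
t=8: arr=2 -> substrate=0 bound=2 product=5
t=9: arr=3 -> substrate=2 bound=3 product=5

Answer: 3 3 1 1 0 0 1 1 2 3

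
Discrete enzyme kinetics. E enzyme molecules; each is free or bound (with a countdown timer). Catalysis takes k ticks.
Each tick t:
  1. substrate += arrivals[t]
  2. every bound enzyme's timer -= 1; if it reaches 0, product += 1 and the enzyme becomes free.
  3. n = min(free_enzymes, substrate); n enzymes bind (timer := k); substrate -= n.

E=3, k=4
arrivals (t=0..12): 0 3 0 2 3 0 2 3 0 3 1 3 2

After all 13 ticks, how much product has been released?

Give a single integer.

Answer: 6

Derivation:
t=0: arr=0 -> substrate=0 bound=0 product=0
t=1: arr=3 -> substrate=0 bound=3 product=0
t=2: arr=0 -> substrate=0 bound=3 product=0
t=3: arr=2 -> substrate=2 bound=3 product=0
t=4: arr=3 -> substrate=5 bound=3 product=0
t=5: arr=0 -> substrate=2 bound=3 product=3
t=6: arr=2 -> substrate=4 bound=3 product=3
t=7: arr=3 -> substrate=7 bound=3 product=3
t=8: arr=0 -> substrate=7 bound=3 product=3
t=9: arr=3 -> substrate=7 bound=3 product=6
t=10: arr=1 -> substrate=8 bound=3 product=6
t=11: arr=3 -> substrate=11 bound=3 product=6
t=12: arr=2 -> substrate=13 bound=3 product=6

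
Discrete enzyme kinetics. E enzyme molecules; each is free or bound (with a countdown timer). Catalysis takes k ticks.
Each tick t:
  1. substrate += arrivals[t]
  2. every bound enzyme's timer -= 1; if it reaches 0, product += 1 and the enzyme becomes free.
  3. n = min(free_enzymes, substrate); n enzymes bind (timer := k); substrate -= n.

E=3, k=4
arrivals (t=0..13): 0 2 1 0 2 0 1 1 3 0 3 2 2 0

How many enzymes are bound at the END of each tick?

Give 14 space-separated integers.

Answer: 0 2 3 3 3 3 3 3 3 3 3 3 3 3

Derivation:
t=0: arr=0 -> substrate=0 bound=0 product=0
t=1: arr=2 -> substrate=0 bound=2 product=0
t=2: arr=1 -> substrate=0 bound=3 product=0
t=3: arr=0 -> substrate=0 bound=3 product=0
t=4: arr=2 -> substrate=2 bound=3 product=0
t=5: arr=0 -> substrate=0 bound=3 product=2
t=6: arr=1 -> substrate=0 bound=3 product=3
t=7: arr=1 -> substrate=1 bound=3 product=3
t=8: arr=3 -> substrate=4 bound=3 product=3
t=9: arr=0 -> substrate=2 bound=3 product=5
t=10: arr=3 -> substrate=4 bound=3 product=6
t=11: arr=2 -> substrate=6 bound=3 product=6
t=12: arr=2 -> substrate=8 bound=3 product=6
t=13: arr=0 -> substrate=6 bound=3 product=8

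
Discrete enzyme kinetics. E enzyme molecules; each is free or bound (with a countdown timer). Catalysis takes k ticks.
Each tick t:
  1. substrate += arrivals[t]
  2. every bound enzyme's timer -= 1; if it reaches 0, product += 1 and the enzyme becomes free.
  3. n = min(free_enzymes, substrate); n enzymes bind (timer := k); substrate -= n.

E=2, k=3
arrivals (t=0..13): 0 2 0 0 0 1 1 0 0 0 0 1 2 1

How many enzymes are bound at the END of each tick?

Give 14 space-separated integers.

t=0: arr=0 -> substrate=0 bound=0 product=0
t=1: arr=2 -> substrate=0 bound=2 product=0
t=2: arr=0 -> substrate=0 bound=2 product=0
t=3: arr=0 -> substrate=0 bound=2 product=0
t=4: arr=0 -> substrate=0 bound=0 product=2
t=5: arr=1 -> substrate=0 bound=1 product=2
t=6: arr=1 -> substrate=0 bound=2 product=2
t=7: arr=0 -> substrate=0 bound=2 product=2
t=8: arr=0 -> substrate=0 bound=1 product=3
t=9: arr=0 -> substrate=0 bound=0 product=4
t=10: arr=0 -> substrate=0 bound=0 product=4
t=11: arr=1 -> substrate=0 bound=1 product=4
t=12: arr=2 -> substrate=1 bound=2 product=4
t=13: arr=1 -> substrate=2 bound=2 product=4

Answer: 0 2 2 2 0 1 2 2 1 0 0 1 2 2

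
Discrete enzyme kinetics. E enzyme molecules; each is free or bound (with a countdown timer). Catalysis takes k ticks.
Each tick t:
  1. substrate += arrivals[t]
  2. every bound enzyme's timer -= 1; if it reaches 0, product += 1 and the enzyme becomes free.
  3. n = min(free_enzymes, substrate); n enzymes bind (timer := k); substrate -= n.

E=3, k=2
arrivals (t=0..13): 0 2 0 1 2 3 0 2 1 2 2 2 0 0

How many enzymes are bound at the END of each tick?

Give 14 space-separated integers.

t=0: arr=0 -> substrate=0 bound=0 product=0
t=1: arr=2 -> substrate=0 bound=2 product=0
t=2: arr=0 -> substrate=0 bound=2 product=0
t=3: arr=1 -> substrate=0 bound=1 product=2
t=4: arr=2 -> substrate=0 bound=3 product=2
t=5: arr=3 -> substrate=2 bound=3 product=3
t=6: arr=0 -> substrate=0 bound=3 product=5
t=7: arr=2 -> substrate=1 bound=3 product=6
t=8: arr=1 -> substrate=0 bound=3 product=8
t=9: arr=2 -> substrate=1 bound=3 product=9
t=10: arr=2 -> substrate=1 bound=3 product=11
t=11: arr=2 -> substrate=2 bound=3 product=12
t=12: arr=0 -> substrate=0 bound=3 product=14
t=13: arr=0 -> substrate=0 bound=2 product=15

Answer: 0 2 2 1 3 3 3 3 3 3 3 3 3 2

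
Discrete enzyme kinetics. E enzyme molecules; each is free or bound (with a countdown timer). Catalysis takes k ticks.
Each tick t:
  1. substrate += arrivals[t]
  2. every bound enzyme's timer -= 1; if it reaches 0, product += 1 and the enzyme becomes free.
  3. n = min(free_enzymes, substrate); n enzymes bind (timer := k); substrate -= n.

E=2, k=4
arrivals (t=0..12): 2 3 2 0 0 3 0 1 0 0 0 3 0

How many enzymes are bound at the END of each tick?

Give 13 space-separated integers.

t=0: arr=2 -> substrate=0 bound=2 product=0
t=1: arr=3 -> substrate=3 bound=2 product=0
t=2: arr=2 -> substrate=5 bound=2 product=0
t=3: arr=0 -> substrate=5 bound=2 product=0
t=4: arr=0 -> substrate=3 bound=2 product=2
t=5: arr=3 -> substrate=6 bound=2 product=2
t=6: arr=0 -> substrate=6 bound=2 product=2
t=7: arr=1 -> substrate=7 bound=2 product=2
t=8: arr=0 -> substrate=5 bound=2 product=4
t=9: arr=0 -> substrate=5 bound=2 product=4
t=10: arr=0 -> substrate=5 bound=2 product=4
t=11: arr=3 -> substrate=8 bound=2 product=4
t=12: arr=0 -> substrate=6 bound=2 product=6

Answer: 2 2 2 2 2 2 2 2 2 2 2 2 2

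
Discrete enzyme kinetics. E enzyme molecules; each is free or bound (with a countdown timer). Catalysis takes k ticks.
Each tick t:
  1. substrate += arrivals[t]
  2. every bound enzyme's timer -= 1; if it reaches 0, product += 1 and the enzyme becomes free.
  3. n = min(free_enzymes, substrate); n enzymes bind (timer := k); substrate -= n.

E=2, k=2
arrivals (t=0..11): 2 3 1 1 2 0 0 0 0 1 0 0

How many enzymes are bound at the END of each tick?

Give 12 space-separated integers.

Answer: 2 2 2 2 2 2 2 2 1 2 1 0

Derivation:
t=0: arr=2 -> substrate=0 bound=2 product=0
t=1: arr=3 -> substrate=3 bound=2 product=0
t=2: arr=1 -> substrate=2 bound=2 product=2
t=3: arr=1 -> substrate=3 bound=2 product=2
t=4: arr=2 -> substrate=3 bound=2 product=4
t=5: arr=0 -> substrate=3 bound=2 product=4
t=6: arr=0 -> substrate=1 bound=2 product=6
t=7: arr=0 -> substrate=1 bound=2 product=6
t=8: arr=0 -> substrate=0 bound=1 product=8
t=9: arr=1 -> substrate=0 bound=2 product=8
t=10: arr=0 -> substrate=0 bound=1 product=9
t=11: arr=0 -> substrate=0 bound=0 product=10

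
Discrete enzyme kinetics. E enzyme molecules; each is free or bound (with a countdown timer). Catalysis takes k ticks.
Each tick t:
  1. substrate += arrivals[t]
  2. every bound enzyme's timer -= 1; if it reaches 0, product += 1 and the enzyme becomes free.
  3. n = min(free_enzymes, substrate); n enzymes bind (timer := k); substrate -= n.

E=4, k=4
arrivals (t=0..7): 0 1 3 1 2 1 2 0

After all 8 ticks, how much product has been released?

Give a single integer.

Answer: 4

Derivation:
t=0: arr=0 -> substrate=0 bound=0 product=0
t=1: arr=1 -> substrate=0 bound=1 product=0
t=2: arr=3 -> substrate=0 bound=4 product=0
t=3: arr=1 -> substrate=1 bound=4 product=0
t=4: arr=2 -> substrate=3 bound=4 product=0
t=5: arr=1 -> substrate=3 bound=4 product=1
t=6: arr=2 -> substrate=2 bound=4 product=4
t=7: arr=0 -> substrate=2 bound=4 product=4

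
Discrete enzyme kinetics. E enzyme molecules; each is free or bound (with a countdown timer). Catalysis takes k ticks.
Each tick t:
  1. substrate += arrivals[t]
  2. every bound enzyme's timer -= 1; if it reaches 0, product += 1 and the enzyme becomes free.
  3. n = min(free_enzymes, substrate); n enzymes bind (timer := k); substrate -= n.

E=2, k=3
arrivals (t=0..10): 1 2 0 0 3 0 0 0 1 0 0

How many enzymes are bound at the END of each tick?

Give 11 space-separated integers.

t=0: arr=1 -> substrate=0 bound=1 product=0
t=1: arr=2 -> substrate=1 bound=2 product=0
t=2: arr=0 -> substrate=1 bound=2 product=0
t=3: arr=0 -> substrate=0 bound=2 product=1
t=4: arr=3 -> substrate=2 bound=2 product=2
t=5: arr=0 -> substrate=2 bound=2 product=2
t=6: arr=0 -> substrate=1 bound=2 product=3
t=7: arr=0 -> substrate=0 bound=2 product=4
t=8: arr=1 -> substrate=1 bound=2 product=4
t=9: arr=0 -> substrate=0 bound=2 product=5
t=10: arr=0 -> substrate=0 bound=1 product=6

Answer: 1 2 2 2 2 2 2 2 2 2 1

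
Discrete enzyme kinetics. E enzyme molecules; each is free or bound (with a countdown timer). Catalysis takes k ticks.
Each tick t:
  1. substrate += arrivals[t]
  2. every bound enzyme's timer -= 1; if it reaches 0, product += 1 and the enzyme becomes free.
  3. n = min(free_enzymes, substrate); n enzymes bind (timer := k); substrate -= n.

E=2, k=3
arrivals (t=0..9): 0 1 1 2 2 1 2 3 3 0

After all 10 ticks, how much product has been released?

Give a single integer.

Answer: 4

Derivation:
t=0: arr=0 -> substrate=0 bound=0 product=0
t=1: arr=1 -> substrate=0 bound=1 product=0
t=2: arr=1 -> substrate=0 bound=2 product=0
t=3: arr=2 -> substrate=2 bound=2 product=0
t=4: arr=2 -> substrate=3 bound=2 product=1
t=5: arr=1 -> substrate=3 bound=2 product=2
t=6: arr=2 -> substrate=5 bound=2 product=2
t=7: arr=3 -> substrate=7 bound=2 product=3
t=8: arr=3 -> substrate=9 bound=2 product=4
t=9: arr=0 -> substrate=9 bound=2 product=4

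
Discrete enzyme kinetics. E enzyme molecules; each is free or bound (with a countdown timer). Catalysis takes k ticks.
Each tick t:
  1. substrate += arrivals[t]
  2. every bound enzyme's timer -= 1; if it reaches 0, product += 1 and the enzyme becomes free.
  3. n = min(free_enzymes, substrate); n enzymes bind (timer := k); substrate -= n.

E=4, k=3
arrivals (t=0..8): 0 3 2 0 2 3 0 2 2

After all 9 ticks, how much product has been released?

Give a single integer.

t=0: arr=0 -> substrate=0 bound=0 product=0
t=1: arr=3 -> substrate=0 bound=3 product=0
t=2: arr=2 -> substrate=1 bound=4 product=0
t=3: arr=0 -> substrate=1 bound=4 product=0
t=4: arr=2 -> substrate=0 bound=4 product=3
t=5: arr=3 -> substrate=2 bound=4 product=4
t=6: arr=0 -> substrate=2 bound=4 product=4
t=7: arr=2 -> substrate=1 bound=4 product=7
t=8: arr=2 -> substrate=2 bound=4 product=8

Answer: 8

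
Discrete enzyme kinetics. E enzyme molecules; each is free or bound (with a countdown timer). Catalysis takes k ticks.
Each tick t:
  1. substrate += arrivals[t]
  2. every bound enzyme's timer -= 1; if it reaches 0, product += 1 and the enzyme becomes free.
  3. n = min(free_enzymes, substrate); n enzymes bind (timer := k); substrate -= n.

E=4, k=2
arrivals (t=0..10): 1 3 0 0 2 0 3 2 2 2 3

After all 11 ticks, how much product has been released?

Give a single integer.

t=0: arr=1 -> substrate=0 bound=1 product=0
t=1: arr=3 -> substrate=0 bound=4 product=0
t=2: arr=0 -> substrate=0 bound=3 product=1
t=3: arr=0 -> substrate=0 bound=0 product=4
t=4: arr=2 -> substrate=0 bound=2 product=4
t=5: arr=0 -> substrate=0 bound=2 product=4
t=6: arr=3 -> substrate=0 bound=3 product=6
t=7: arr=2 -> substrate=1 bound=4 product=6
t=8: arr=2 -> substrate=0 bound=4 product=9
t=9: arr=2 -> substrate=1 bound=4 product=10
t=10: arr=3 -> substrate=1 bound=4 product=13

Answer: 13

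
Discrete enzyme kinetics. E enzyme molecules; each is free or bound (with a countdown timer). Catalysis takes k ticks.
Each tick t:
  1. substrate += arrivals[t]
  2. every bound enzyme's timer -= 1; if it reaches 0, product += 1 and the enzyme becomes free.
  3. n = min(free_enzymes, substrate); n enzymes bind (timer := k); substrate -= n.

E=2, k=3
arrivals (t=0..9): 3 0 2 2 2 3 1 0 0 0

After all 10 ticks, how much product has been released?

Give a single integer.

Answer: 6

Derivation:
t=0: arr=3 -> substrate=1 bound=2 product=0
t=1: arr=0 -> substrate=1 bound=2 product=0
t=2: arr=2 -> substrate=3 bound=2 product=0
t=3: arr=2 -> substrate=3 bound=2 product=2
t=4: arr=2 -> substrate=5 bound=2 product=2
t=5: arr=3 -> substrate=8 bound=2 product=2
t=6: arr=1 -> substrate=7 bound=2 product=4
t=7: arr=0 -> substrate=7 bound=2 product=4
t=8: arr=0 -> substrate=7 bound=2 product=4
t=9: arr=0 -> substrate=5 bound=2 product=6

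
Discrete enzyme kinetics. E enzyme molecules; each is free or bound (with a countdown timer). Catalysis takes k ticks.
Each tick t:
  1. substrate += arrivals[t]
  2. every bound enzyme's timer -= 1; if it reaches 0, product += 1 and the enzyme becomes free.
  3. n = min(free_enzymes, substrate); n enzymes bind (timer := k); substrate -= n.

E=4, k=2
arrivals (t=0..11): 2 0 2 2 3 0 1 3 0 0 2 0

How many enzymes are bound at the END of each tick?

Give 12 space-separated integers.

t=0: arr=2 -> substrate=0 bound=2 product=0
t=1: arr=0 -> substrate=0 bound=2 product=0
t=2: arr=2 -> substrate=0 bound=2 product=2
t=3: arr=2 -> substrate=0 bound=4 product=2
t=4: arr=3 -> substrate=1 bound=4 product=4
t=5: arr=0 -> substrate=0 bound=3 product=6
t=6: arr=1 -> substrate=0 bound=2 product=8
t=7: arr=3 -> substrate=0 bound=4 product=9
t=8: arr=0 -> substrate=0 bound=3 product=10
t=9: arr=0 -> substrate=0 bound=0 product=13
t=10: arr=2 -> substrate=0 bound=2 product=13
t=11: arr=0 -> substrate=0 bound=2 product=13

Answer: 2 2 2 4 4 3 2 4 3 0 2 2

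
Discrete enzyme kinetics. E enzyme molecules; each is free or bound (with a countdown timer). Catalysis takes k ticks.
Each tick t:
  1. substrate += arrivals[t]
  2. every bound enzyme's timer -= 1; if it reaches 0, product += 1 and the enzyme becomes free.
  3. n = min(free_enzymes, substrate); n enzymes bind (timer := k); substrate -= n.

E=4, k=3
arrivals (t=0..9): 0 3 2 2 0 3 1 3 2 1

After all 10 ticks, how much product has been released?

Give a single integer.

t=0: arr=0 -> substrate=0 bound=0 product=0
t=1: arr=3 -> substrate=0 bound=3 product=0
t=2: arr=2 -> substrate=1 bound=4 product=0
t=3: arr=2 -> substrate=3 bound=4 product=0
t=4: arr=0 -> substrate=0 bound=4 product=3
t=5: arr=3 -> substrate=2 bound=4 product=4
t=6: arr=1 -> substrate=3 bound=4 product=4
t=7: arr=3 -> substrate=3 bound=4 product=7
t=8: arr=2 -> substrate=4 bound=4 product=8
t=9: arr=1 -> substrate=5 bound=4 product=8

Answer: 8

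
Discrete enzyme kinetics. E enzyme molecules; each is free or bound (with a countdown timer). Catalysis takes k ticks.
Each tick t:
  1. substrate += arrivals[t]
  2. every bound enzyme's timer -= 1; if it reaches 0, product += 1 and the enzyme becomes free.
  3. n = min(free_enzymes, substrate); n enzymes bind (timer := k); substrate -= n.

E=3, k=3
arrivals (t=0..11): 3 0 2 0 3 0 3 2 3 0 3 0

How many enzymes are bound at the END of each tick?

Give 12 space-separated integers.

Answer: 3 3 3 2 3 3 3 3 3 3 3 3

Derivation:
t=0: arr=3 -> substrate=0 bound=3 product=0
t=1: arr=0 -> substrate=0 bound=3 product=0
t=2: arr=2 -> substrate=2 bound=3 product=0
t=3: arr=0 -> substrate=0 bound=2 product=3
t=4: arr=3 -> substrate=2 bound=3 product=3
t=5: arr=0 -> substrate=2 bound=3 product=3
t=6: arr=3 -> substrate=3 bound=3 product=5
t=7: arr=2 -> substrate=4 bound=3 product=6
t=8: arr=3 -> substrate=7 bound=3 product=6
t=9: arr=0 -> substrate=5 bound=3 product=8
t=10: arr=3 -> substrate=7 bound=3 product=9
t=11: arr=0 -> substrate=7 bound=3 product=9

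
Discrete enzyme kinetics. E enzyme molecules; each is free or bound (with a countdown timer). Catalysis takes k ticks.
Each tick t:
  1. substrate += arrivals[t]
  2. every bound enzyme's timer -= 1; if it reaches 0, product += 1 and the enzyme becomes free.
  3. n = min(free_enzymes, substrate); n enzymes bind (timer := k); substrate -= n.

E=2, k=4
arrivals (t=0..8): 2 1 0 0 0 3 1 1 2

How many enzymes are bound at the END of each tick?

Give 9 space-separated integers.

Answer: 2 2 2 2 1 2 2 2 2

Derivation:
t=0: arr=2 -> substrate=0 bound=2 product=0
t=1: arr=1 -> substrate=1 bound=2 product=0
t=2: arr=0 -> substrate=1 bound=2 product=0
t=3: arr=0 -> substrate=1 bound=2 product=0
t=4: arr=0 -> substrate=0 bound=1 product=2
t=5: arr=3 -> substrate=2 bound=2 product=2
t=6: arr=1 -> substrate=3 bound=2 product=2
t=7: arr=1 -> substrate=4 bound=2 product=2
t=8: arr=2 -> substrate=5 bound=2 product=3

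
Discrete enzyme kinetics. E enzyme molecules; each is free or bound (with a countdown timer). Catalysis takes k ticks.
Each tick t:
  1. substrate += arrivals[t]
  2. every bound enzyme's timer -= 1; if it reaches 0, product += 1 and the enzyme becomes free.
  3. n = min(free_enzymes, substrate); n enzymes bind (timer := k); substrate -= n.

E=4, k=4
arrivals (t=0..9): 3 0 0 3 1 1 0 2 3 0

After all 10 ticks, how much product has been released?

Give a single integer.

t=0: arr=3 -> substrate=0 bound=3 product=0
t=1: arr=0 -> substrate=0 bound=3 product=0
t=2: arr=0 -> substrate=0 bound=3 product=0
t=3: arr=3 -> substrate=2 bound=4 product=0
t=4: arr=1 -> substrate=0 bound=4 product=3
t=5: arr=1 -> substrate=1 bound=4 product=3
t=6: arr=0 -> substrate=1 bound=4 product=3
t=7: arr=2 -> substrate=2 bound=4 product=4
t=8: arr=3 -> substrate=2 bound=4 product=7
t=9: arr=0 -> substrate=2 bound=4 product=7

Answer: 7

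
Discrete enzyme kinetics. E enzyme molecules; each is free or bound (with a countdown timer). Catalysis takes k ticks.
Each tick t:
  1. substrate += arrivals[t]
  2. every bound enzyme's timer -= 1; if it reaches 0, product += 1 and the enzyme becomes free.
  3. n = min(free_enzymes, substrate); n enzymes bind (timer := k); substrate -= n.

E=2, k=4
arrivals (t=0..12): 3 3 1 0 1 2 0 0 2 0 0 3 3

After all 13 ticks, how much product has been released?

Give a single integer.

Answer: 6

Derivation:
t=0: arr=3 -> substrate=1 bound=2 product=0
t=1: arr=3 -> substrate=4 bound=2 product=0
t=2: arr=1 -> substrate=5 bound=2 product=0
t=3: arr=0 -> substrate=5 bound=2 product=0
t=4: arr=1 -> substrate=4 bound=2 product=2
t=5: arr=2 -> substrate=6 bound=2 product=2
t=6: arr=0 -> substrate=6 bound=2 product=2
t=7: arr=0 -> substrate=6 bound=2 product=2
t=8: arr=2 -> substrate=6 bound=2 product=4
t=9: arr=0 -> substrate=6 bound=2 product=4
t=10: arr=0 -> substrate=6 bound=2 product=4
t=11: arr=3 -> substrate=9 bound=2 product=4
t=12: arr=3 -> substrate=10 bound=2 product=6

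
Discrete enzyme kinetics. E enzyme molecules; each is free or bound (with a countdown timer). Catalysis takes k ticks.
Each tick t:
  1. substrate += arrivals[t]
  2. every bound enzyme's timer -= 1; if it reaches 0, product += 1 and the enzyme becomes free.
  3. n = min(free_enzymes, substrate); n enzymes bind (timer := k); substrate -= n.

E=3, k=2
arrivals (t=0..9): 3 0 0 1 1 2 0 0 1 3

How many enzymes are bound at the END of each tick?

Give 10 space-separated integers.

Answer: 3 3 0 1 2 3 2 0 1 3

Derivation:
t=0: arr=3 -> substrate=0 bound=3 product=0
t=1: arr=0 -> substrate=0 bound=3 product=0
t=2: arr=0 -> substrate=0 bound=0 product=3
t=3: arr=1 -> substrate=0 bound=1 product=3
t=4: arr=1 -> substrate=0 bound=2 product=3
t=5: arr=2 -> substrate=0 bound=3 product=4
t=6: arr=0 -> substrate=0 bound=2 product=5
t=7: arr=0 -> substrate=0 bound=0 product=7
t=8: arr=1 -> substrate=0 bound=1 product=7
t=9: arr=3 -> substrate=1 bound=3 product=7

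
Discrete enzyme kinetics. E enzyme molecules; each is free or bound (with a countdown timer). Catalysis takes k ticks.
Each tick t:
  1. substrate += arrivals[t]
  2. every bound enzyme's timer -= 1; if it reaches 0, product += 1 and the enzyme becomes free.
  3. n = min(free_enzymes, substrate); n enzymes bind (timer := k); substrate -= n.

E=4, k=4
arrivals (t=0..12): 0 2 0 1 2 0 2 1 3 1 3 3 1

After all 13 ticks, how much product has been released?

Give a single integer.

Answer: 8

Derivation:
t=0: arr=0 -> substrate=0 bound=0 product=0
t=1: arr=2 -> substrate=0 bound=2 product=0
t=2: arr=0 -> substrate=0 bound=2 product=0
t=3: arr=1 -> substrate=0 bound=3 product=0
t=4: arr=2 -> substrate=1 bound=4 product=0
t=5: arr=0 -> substrate=0 bound=3 product=2
t=6: arr=2 -> substrate=1 bound=4 product=2
t=7: arr=1 -> substrate=1 bound=4 product=3
t=8: arr=3 -> substrate=3 bound=4 product=4
t=9: arr=1 -> substrate=3 bound=4 product=5
t=10: arr=3 -> substrate=5 bound=4 product=6
t=11: arr=3 -> substrate=7 bound=4 product=7
t=12: arr=1 -> substrate=7 bound=4 product=8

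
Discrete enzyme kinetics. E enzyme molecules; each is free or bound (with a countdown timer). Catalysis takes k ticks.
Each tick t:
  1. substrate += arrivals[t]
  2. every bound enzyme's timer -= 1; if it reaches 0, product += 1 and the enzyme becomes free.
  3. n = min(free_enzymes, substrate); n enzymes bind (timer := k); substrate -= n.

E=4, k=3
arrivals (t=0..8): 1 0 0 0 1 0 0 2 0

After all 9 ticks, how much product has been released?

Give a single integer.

Answer: 2

Derivation:
t=0: arr=1 -> substrate=0 bound=1 product=0
t=1: arr=0 -> substrate=0 bound=1 product=0
t=2: arr=0 -> substrate=0 bound=1 product=0
t=3: arr=0 -> substrate=0 bound=0 product=1
t=4: arr=1 -> substrate=0 bound=1 product=1
t=5: arr=0 -> substrate=0 bound=1 product=1
t=6: arr=0 -> substrate=0 bound=1 product=1
t=7: arr=2 -> substrate=0 bound=2 product=2
t=8: arr=0 -> substrate=0 bound=2 product=2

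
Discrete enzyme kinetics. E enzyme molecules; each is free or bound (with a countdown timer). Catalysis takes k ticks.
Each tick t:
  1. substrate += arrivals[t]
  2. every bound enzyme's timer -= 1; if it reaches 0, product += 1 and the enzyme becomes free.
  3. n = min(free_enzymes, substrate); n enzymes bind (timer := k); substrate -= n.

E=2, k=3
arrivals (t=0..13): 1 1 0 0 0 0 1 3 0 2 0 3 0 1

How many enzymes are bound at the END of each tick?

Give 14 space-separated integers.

Answer: 1 2 2 1 0 0 1 2 2 2 2 2 2 2

Derivation:
t=0: arr=1 -> substrate=0 bound=1 product=0
t=1: arr=1 -> substrate=0 bound=2 product=0
t=2: arr=0 -> substrate=0 bound=2 product=0
t=3: arr=0 -> substrate=0 bound=1 product=1
t=4: arr=0 -> substrate=0 bound=0 product=2
t=5: arr=0 -> substrate=0 bound=0 product=2
t=6: arr=1 -> substrate=0 bound=1 product=2
t=7: arr=3 -> substrate=2 bound=2 product=2
t=8: arr=0 -> substrate=2 bound=2 product=2
t=9: arr=2 -> substrate=3 bound=2 product=3
t=10: arr=0 -> substrate=2 bound=2 product=4
t=11: arr=3 -> substrate=5 bound=2 product=4
t=12: arr=0 -> substrate=4 bound=2 product=5
t=13: arr=1 -> substrate=4 bound=2 product=6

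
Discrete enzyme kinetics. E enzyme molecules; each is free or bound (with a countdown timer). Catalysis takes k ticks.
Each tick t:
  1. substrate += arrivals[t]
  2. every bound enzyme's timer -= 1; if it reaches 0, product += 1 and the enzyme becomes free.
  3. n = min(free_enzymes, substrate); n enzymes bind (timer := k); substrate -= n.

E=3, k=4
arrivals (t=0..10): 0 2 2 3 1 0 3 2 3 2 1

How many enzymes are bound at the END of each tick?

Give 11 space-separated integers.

Answer: 0 2 3 3 3 3 3 3 3 3 3

Derivation:
t=0: arr=0 -> substrate=0 bound=0 product=0
t=1: arr=2 -> substrate=0 bound=2 product=0
t=2: arr=2 -> substrate=1 bound=3 product=0
t=3: arr=3 -> substrate=4 bound=3 product=0
t=4: arr=1 -> substrate=5 bound=3 product=0
t=5: arr=0 -> substrate=3 bound=3 product=2
t=6: arr=3 -> substrate=5 bound=3 product=3
t=7: arr=2 -> substrate=7 bound=3 product=3
t=8: arr=3 -> substrate=10 bound=3 product=3
t=9: arr=2 -> substrate=10 bound=3 product=5
t=10: arr=1 -> substrate=10 bound=3 product=6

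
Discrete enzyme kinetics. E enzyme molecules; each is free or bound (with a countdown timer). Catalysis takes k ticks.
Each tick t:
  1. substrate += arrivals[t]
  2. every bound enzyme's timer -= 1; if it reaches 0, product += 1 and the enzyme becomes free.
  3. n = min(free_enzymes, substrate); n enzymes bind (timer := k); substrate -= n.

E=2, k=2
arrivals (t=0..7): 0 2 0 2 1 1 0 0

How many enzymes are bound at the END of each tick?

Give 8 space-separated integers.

t=0: arr=0 -> substrate=0 bound=0 product=0
t=1: arr=2 -> substrate=0 bound=2 product=0
t=2: arr=0 -> substrate=0 bound=2 product=0
t=3: arr=2 -> substrate=0 bound=2 product=2
t=4: arr=1 -> substrate=1 bound=2 product=2
t=5: arr=1 -> substrate=0 bound=2 product=4
t=6: arr=0 -> substrate=0 bound=2 product=4
t=7: arr=0 -> substrate=0 bound=0 product=6

Answer: 0 2 2 2 2 2 2 0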